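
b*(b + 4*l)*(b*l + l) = b^3*l + 4*b^2*l^2 + b^2*l + 4*b*l^2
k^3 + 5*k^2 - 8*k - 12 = (k - 2)*(k + 1)*(k + 6)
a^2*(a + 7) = a^3 + 7*a^2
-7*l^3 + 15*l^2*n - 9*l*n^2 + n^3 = (-7*l + n)*(-l + n)^2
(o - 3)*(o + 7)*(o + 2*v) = o^3 + 2*o^2*v + 4*o^2 + 8*o*v - 21*o - 42*v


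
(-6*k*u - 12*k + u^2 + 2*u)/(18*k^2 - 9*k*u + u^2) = (u + 2)/(-3*k + u)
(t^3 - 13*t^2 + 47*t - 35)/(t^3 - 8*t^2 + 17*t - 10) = (t - 7)/(t - 2)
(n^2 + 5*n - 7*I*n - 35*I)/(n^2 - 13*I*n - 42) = (n + 5)/(n - 6*I)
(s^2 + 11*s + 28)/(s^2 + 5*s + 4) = (s + 7)/(s + 1)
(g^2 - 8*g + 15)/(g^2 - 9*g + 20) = (g - 3)/(g - 4)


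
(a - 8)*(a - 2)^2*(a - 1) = a^4 - 13*a^3 + 48*a^2 - 68*a + 32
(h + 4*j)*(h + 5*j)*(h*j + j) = h^3*j + 9*h^2*j^2 + h^2*j + 20*h*j^3 + 9*h*j^2 + 20*j^3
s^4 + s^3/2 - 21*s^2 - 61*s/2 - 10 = (s - 5)*(s + 1/2)*(s + 1)*(s + 4)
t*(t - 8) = t^2 - 8*t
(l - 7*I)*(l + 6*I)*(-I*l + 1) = -I*l^3 - 43*I*l + 42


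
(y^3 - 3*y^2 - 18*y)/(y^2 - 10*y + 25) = y*(y^2 - 3*y - 18)/(y^2 - 10*y + 25)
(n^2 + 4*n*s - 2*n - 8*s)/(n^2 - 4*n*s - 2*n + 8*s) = (-n - 4*s)/(-n + 4*s)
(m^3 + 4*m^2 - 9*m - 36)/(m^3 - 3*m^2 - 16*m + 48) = (m + 3)/(m - 4)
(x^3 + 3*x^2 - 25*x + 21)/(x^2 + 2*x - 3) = (x^2 + 4*x - 21)/(x + 3)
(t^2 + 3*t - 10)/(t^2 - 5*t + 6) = (t + 5)/(t - 3)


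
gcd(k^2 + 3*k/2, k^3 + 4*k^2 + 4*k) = k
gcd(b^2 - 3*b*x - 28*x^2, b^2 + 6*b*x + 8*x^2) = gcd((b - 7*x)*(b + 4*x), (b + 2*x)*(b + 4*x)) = b + 4*x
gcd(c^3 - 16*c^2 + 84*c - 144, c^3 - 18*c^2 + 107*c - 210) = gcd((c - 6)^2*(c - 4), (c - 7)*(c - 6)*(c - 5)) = c - 6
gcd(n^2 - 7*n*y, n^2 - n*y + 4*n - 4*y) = 1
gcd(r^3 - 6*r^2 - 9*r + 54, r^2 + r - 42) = r - 6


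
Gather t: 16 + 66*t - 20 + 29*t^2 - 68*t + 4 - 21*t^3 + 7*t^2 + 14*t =-21*t^3 + 36*t^2 + 12*t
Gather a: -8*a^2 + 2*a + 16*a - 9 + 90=-8*a^2 + 18*a + 81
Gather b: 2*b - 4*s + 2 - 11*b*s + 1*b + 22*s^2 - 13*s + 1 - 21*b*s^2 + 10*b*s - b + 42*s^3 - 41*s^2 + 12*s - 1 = b*(-21*s^2 - s + 2) + 42*s^3 - 19*s^2 - 5*s + 2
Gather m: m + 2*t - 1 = m + 2*t - 1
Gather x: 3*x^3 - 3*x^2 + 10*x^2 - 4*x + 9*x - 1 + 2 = 3*x^3 + 7*x^2 + 5*x + 1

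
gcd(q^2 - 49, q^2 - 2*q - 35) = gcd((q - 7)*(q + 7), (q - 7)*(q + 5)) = q - 7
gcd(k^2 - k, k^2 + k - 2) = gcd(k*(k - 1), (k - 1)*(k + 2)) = k - 1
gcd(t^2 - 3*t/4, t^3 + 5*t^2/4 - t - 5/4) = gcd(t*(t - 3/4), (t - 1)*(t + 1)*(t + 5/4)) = 1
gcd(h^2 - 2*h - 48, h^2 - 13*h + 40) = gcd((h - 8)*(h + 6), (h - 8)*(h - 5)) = h - 8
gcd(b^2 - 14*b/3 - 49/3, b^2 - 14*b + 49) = b - 7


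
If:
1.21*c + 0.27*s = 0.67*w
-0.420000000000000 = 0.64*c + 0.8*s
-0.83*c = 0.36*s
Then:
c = 0.35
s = -0.80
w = 0.31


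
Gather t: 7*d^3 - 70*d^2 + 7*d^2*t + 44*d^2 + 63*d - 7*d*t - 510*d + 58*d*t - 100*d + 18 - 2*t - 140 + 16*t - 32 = 7*d^3 - 26*d^2 - 547*d + t*(7*d^2 + 51*d + 14) - 154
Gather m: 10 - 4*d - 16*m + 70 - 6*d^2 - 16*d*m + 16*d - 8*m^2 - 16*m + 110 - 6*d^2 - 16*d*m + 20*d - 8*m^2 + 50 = -12*d^2 + 32*d - 16*m^2 + m*(-32*d - 32) + 240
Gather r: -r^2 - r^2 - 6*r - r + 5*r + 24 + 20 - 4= -2*r^2 - 2*r + 40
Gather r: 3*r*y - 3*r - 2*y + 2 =r*(3*y - 3) - 2*y + 2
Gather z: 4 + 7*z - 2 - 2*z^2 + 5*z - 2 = -2*z^2 + 12*z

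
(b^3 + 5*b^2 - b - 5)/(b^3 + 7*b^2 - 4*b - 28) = (b^3 + 5*b^2 - b - 5)/(b^3 + 7*b^2 - 4*b - 28)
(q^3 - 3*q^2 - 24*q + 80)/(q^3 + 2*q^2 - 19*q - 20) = (q - 4)/(q + 1)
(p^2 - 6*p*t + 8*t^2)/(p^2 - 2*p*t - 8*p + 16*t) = (p - 4*t)/(p - 8)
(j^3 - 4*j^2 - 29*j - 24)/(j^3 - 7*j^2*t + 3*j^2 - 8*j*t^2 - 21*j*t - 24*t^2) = (-j^2 + 7*j + 8)/(-j^2 + 7*j*t + 8*t^2)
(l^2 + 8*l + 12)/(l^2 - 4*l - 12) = (l + 6)/(l - 6)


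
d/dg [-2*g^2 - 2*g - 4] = -4*g - 2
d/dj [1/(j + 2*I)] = -1/(j + 2*I)^2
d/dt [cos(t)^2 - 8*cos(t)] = 2*(4 - cos(t))*sin(t)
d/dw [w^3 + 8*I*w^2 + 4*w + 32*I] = 3*w^2 + 16*I*w + 4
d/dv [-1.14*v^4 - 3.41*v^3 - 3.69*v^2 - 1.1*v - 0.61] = -4.56*v^3 - 10.23*v^2 - 7.38*v - 1.1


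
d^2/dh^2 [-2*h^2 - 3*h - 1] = -4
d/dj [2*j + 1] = 2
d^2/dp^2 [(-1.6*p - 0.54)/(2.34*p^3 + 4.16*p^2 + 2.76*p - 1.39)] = (-52.56576*p^5 - 128.932128*p^4 - 118.816256*p^3 - 139.44528*p^2 - 103.249848*p - 26.74848)/(12.812904*p^9 + 68.335488*p^8 + 166.82328*p^7 + 210.359708*p^6 + 115.581024*p^5 - 30.95976*p^4 - 61.168626*p^3 - 7.652784*p^2 + 15.997788*p - 2.685619)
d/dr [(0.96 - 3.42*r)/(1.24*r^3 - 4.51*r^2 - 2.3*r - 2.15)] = (8.4816*r^3 - 18.9954*r^2 + 8.6592*r + 9.561)/(1.5376*r^6 - 11.1848*r^5 + 14.6361*r^4 + 15.414*r^3 + 24.683*r^2 + 9.89*r + 4.6225)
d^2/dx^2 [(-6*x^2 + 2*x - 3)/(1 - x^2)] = 2*(-2*x^3 + 27*x^2 - 6*x + 9)/(x^6 - 3*x^4 + 3*x^2 - 1)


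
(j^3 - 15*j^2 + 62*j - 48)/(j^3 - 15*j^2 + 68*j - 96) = (j^2 - 7*j + 6)/(j^2 - 7*j + 12)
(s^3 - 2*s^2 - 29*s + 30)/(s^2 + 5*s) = s - 7 + 6/s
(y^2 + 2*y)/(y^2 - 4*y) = (y + 2)/(y - 4)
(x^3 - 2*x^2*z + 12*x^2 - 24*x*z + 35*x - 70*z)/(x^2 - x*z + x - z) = (x^3 - 2*x^2*z + 12*x^2 - 24*x*z + 35*x - 70*z)/(x^2 - x*z + x - z)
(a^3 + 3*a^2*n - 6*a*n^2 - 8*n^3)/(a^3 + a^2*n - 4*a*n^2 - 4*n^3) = (a + 4*n)/(a + 2*n)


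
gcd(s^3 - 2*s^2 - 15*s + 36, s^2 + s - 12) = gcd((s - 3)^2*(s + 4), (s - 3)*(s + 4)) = s^2 + s - 12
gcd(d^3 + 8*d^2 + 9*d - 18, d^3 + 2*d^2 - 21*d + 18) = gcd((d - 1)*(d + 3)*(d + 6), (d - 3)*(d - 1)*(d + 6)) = d^2 + 5*d - 6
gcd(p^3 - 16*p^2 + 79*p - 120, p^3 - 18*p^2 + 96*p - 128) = p - 8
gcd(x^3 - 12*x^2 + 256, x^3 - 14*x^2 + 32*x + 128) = x^2 - 16*x + 64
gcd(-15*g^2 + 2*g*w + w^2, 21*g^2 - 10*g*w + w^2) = -3*g + w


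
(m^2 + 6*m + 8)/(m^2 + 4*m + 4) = (m + 4)/(m + 2)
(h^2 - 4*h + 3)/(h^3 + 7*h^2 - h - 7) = (h - 3)/(h^2 + 8*h + 7)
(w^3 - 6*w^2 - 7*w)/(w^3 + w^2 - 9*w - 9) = w*(w - 7)/(w^2 - 9)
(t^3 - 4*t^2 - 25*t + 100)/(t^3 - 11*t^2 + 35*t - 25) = (t^2 + t - 20)/(t^2 - 6*t + 5)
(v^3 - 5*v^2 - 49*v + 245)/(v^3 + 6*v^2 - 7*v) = (v^2 - 12*v + 35)/(v*(v - 1))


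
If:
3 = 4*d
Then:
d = 3/4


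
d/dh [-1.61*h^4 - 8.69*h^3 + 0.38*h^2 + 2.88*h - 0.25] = -6.44*h^3 - 26.07*h^2 + 0.76*h + 2.88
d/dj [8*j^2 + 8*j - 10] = 16*j + 8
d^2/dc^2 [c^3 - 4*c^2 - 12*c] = 6*c - 8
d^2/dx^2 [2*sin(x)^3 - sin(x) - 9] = (13 - 18*sin(x)^2)*sin(x)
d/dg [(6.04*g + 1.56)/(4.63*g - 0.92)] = (11.757232 - 59.169548*g)/(4.63*g - 0.92)^3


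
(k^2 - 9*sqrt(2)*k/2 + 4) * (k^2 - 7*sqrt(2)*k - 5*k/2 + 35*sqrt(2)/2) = k^4 - 23*sqrt(2)*k^3/2 - 5*k^3/2 + 115*sqrt(2)*k^2/4 + 67*k^2 - 335*k/2 - 28*sqrt(2)*k + 70*sqrt(2)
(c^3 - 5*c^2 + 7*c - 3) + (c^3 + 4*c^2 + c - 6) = 2*c^3 - c^2 + 8*c - 9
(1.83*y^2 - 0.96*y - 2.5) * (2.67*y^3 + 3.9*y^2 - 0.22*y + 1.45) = 4.8861*y^5 + 4.5738*y^4 - 10.8216*y^3 - 6.8853*y^2 - 0.842*y - 3.625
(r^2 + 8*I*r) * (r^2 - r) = r^4 - r^3 + 8*I*r^3 - 8*I*r^2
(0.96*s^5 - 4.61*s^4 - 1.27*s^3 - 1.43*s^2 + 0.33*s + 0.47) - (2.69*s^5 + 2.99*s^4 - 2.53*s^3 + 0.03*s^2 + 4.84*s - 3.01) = -1.73*s^5 - 7.6*s^4 + 1.26*s^3 - 1.46*s^2 - 4.51*s + 3.48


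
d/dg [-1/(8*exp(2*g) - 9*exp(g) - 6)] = (16*exp(g) - 9)*exp(g)/(-8*exp(2*g) + 9*exp(g) + 6)^2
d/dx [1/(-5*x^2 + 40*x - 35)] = 2*(x - 4)/(5*(x^2 - 8*x + 7)^2)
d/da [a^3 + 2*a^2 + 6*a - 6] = 3*a^2 + 4*a + 6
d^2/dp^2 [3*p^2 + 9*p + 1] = 6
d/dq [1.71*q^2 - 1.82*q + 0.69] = 3.42*q - 1.82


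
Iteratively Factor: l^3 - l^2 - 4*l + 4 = (l - 2)*(l^2 + l - 2) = (l - 2)*(l - 1)*(l + 2)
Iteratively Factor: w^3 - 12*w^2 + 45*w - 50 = (w - 5)*(w^2 - 7*w + 10) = (w - 5)*(w - 2)*(w - 5)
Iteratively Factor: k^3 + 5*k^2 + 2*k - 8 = (k - 1)*(k^2 + 6*k + 8) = (k - 1)*(k + 2)*(k + 4)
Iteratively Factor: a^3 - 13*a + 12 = (a - 1)*(a^2 + a - 12) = (a - 1)*(a + 4)*(a - 3)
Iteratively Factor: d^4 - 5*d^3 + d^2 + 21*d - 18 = (d - 1)*(d^3 - 4*d^2 - 3*d + 18) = (d - 3)*(d - 1)*(d^2 - d - 6) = (d - 3)^2*(d - 1)*(d + 2)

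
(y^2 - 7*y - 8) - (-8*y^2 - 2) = 9*y^2 - 7*y - 6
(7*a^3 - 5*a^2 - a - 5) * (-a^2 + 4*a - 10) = -7*a^5 + 33*a^4 - 89*a^3 + 51*a^2 - 10*a + 50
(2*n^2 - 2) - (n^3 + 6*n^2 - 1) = -n^3 - 4*n^2 - 1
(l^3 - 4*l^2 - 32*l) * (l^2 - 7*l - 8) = l^5 - 11*l^4 - 12*l^3 + 256*l^2 + 256*l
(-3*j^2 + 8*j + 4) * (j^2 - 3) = -3*j^4 + 8*j^3 + 13*j^2 - 24*j - 12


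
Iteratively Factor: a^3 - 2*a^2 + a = (a)*(a^2 - 2*a + 1) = a*(a - 1)*(a - 1)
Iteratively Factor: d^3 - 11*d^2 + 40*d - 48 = (d - 4)*(d^2 - 7*d + 12) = (d - 4)^2*(d - 3)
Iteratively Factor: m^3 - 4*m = (m + 2)*(m^2 - 2*m) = (m - 2)*(m + 2)*(m)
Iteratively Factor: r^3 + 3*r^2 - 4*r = (r + 4)*(r^2 - r) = r*(r + 4)*(r - 1)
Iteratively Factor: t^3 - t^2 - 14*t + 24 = (t + 4)*(t^2 - 5*t + 6) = (t - 3)*(t + 4)*(t - 2)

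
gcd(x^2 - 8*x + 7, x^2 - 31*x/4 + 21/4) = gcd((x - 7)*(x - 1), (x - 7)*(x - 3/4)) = x - 7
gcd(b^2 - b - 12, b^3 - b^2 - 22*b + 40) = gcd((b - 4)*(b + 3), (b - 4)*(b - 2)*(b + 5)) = b - 4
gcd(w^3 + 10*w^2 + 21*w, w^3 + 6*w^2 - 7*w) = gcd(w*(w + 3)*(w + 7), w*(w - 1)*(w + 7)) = w^2 + 7*w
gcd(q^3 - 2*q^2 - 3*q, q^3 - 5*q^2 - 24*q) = q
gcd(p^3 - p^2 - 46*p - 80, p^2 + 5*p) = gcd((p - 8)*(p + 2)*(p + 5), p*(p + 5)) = p + 5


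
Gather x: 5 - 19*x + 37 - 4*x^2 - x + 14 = -4*x^2 - 20*x + 56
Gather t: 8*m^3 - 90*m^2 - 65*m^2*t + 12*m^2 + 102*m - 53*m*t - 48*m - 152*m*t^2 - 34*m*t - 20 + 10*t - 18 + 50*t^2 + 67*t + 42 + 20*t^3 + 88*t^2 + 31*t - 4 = 8*m^3 - 78*m^2 + 54*m + 20*t^3 + t^2*(138 - 152*m) + t*(-65*m^2 - 87*m + 108)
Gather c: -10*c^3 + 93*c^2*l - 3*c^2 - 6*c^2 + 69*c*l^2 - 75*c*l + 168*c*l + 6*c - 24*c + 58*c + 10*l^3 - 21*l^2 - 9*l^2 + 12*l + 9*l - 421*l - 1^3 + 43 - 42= -10*c^3 + c^2*(93*l - 9) + c*(69*l^2 + 93*l + 40) + 10*l^3 - 30*l^2 - 400*l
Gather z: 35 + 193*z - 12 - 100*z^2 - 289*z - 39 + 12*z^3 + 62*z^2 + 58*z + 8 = 12*z^3 - 38*z^2 - 38*z - 8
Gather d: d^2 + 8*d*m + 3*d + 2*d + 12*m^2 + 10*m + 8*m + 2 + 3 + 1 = d^2 + d*(8*m + 5) + 12*m^2 + 18*m + 6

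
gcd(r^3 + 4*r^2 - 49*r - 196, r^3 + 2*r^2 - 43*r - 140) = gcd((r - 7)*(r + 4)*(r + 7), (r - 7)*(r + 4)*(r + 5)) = r^2 - 3*r - 28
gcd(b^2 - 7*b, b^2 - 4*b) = b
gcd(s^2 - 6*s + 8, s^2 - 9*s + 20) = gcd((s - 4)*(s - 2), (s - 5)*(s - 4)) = s - 4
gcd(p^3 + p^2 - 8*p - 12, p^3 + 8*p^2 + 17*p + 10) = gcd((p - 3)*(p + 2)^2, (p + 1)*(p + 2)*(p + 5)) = p + 2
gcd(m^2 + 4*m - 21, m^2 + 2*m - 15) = m - 3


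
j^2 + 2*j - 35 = (j - 5)*(j + 7)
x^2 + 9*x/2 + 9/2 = (x + 3/2)*(x + 3)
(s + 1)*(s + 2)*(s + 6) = s^3 + 9*s^2 + 20*s + 12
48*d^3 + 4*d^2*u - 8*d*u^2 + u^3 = (-6*d + u)*(-4*d + u)*(2*d + u)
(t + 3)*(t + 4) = t^2 + 7*t + 12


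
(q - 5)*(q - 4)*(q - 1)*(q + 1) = q^4 - 9*q^3 + 19*q^2 + 9*q - 20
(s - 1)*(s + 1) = s^2 - 1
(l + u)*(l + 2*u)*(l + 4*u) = l^3 + 7*l^2*u + 14*l*u^2 + 8*u^3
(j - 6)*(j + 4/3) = j^2 - 14*j/3 - 8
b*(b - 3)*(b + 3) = b^3 - 9*b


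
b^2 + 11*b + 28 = (b + 4)*(b + 7)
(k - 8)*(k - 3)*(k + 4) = k^3 - 7*k^2 - 20*k + 96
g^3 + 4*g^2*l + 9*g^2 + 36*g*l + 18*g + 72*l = (g + 3)*(g + 6)*(g + 4*l)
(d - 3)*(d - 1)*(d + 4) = d^3 - 13*d + 12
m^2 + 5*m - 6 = (m - 1)*(m + 6)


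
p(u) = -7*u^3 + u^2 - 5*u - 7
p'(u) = -21*u^2 + 2*u - 5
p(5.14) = -956.86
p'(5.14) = -549.53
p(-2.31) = 96.17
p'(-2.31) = -121.68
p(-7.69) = 3273.88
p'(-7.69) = -1262.24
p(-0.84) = 2.05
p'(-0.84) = -21.50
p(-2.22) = 85.62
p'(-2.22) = -112.94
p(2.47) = -118.73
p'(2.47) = -128.18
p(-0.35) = -4.83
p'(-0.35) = -8.27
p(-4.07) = 501.85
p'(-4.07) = -361.00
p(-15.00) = 23918.00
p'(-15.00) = -4760.00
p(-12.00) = 12293.00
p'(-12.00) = -3053.00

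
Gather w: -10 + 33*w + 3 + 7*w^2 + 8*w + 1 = 7*w^2 + 41*w - 6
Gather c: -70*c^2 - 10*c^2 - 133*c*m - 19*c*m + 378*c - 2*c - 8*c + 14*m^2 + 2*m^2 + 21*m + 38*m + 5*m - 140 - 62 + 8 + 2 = -80*c^2 + c*(368 - 152*m) + 16*m^2 + 64*m - 192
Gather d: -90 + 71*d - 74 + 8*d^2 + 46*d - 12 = 8*d^2 + 117*d - 176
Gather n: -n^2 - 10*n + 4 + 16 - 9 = -n^2 - 10*n + 11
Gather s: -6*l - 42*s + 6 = -6*l - 42*s + 6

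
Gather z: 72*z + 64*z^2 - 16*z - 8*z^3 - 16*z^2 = -8*z^3 + 48*z^2 + 56*z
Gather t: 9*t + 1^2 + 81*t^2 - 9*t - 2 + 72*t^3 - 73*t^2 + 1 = 72*t^3 + 8*t^2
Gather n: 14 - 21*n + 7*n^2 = 7*n^2 - 21*n + 14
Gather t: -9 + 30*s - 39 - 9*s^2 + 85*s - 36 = -9*s^2 + 115*s - 84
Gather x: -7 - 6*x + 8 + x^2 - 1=x^2 - 6*x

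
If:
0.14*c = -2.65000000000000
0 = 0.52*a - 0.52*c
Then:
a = -18.93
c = -18.93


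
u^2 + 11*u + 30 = (u + 5)*(u + 6)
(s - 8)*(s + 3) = s^2 - 5*s - 24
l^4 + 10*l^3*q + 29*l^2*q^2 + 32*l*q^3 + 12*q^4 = (l + q)^2*(l + 2*q)*(l + 6*q)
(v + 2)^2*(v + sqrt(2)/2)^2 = v^4 + sqrt(2)*v^3 + 4*v^3 + 9*v^2/2 + 4*sqrt(2)*v^2 + 2*v + 4*sqrt(2)*v + 2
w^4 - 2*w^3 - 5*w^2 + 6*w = w*(w - 3)*(w - 1)*(w + 2)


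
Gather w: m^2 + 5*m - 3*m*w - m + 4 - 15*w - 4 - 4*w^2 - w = m^2 + 4*m - 4*w^2 + w*(-3*m - 16)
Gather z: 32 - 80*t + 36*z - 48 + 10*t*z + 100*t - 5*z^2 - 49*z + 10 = 20*t - 5*z^2 + z*(10*t - 13) - 6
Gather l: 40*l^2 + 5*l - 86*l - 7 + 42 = 40*l^2 - 81*l + 35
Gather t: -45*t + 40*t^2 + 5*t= 40*t^2 - 40*t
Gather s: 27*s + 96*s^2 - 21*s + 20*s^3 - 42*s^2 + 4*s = 20*s^3 + 54*s^2 + 10*s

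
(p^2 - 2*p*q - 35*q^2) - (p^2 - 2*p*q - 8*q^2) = -27*q^2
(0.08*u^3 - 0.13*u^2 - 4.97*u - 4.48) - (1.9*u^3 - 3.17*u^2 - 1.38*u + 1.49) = -1.82*u^3 + 3.04*u^2 - 3.59*u - 5.97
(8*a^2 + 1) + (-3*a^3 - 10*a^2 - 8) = -3*a^3 - 2*a^2 - 7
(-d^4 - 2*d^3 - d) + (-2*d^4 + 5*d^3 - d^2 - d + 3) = -3*d^4 + 3*d^3 - d^2 - 2*d + 3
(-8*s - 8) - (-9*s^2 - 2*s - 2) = 9*s^2 - 6*s - 6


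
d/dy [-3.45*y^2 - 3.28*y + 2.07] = -6.9*y - 3.28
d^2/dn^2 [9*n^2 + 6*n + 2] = 18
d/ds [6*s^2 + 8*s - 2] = 12*s + 8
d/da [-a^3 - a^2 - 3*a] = -3*a^2 - 2*a - 3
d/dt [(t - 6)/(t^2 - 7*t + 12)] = (t^2 - 7*t - (t - 6)*(2*t - 7) + 12)/(t^2 - 7*t + 12)^2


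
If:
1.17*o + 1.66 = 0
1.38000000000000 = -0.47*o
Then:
No Solution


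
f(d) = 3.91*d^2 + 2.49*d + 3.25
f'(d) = 7.82*d + 2.49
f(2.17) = 27.07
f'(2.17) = 19.46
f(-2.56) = 22.50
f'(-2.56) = -17.53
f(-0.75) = 3.58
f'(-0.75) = -3.38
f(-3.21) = 35.55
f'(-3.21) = -22.61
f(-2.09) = 15.13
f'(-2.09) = -13.85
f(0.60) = 6.15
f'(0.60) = 7.18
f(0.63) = 6.37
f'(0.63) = 7.42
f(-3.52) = 42.93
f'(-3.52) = -25.04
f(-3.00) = 30.97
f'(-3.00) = -20.97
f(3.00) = 45.91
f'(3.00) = 25.95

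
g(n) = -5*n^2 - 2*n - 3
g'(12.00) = -122.00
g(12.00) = -747.00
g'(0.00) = -2.00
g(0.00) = -3.00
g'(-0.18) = -0.20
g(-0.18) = -2.80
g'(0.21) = -4.10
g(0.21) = -3.64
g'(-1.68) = 14.80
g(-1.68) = -13.75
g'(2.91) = -31.10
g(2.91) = -51.16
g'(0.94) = -11.40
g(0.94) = -9.30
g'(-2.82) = 26.20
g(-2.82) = -37.12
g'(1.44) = -16.40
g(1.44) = -16.25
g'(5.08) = -52.80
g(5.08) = -142.19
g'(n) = -10*n - 2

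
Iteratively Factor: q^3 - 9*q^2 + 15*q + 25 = (q - 5)*(q^2 - 4*q - 5) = (q - 5)^2*(q + 1)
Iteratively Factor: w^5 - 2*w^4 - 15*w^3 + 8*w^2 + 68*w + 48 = (w - 3)*(w^4 + w^3 - 12*w^2 - 28*w - 16) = (w - 3)*(w + 1)*(w^3 - 12*w - 16) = (w - 3)*(w + 1)*(w + 2)*(w^2 - 2*w - 8) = (w - 3)*(w + 1)*(w + 2)^2*(w - 4)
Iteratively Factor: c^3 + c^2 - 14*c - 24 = (c + 3)*(c^2 - 2*c - 8) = (c - 4)*(c + 3)*(c + 2)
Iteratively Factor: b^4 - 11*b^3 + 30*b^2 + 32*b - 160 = (b + 2)*(b^3 - 13*b^2 + 56*b - 80) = (b - 5)*(b + 2)*(b^2 - 8*b + 16) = (b - 5)*(b - 4)*(b + 2)*(b - 4)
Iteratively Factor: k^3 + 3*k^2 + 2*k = (k)*(k^2 + 3*k + 2) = k*(k + 1)*(k + 2)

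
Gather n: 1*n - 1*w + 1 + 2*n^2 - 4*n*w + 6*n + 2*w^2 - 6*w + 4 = 2*n^2 + n*(7 - 4*w) + 2*w^2 - 7*w + 5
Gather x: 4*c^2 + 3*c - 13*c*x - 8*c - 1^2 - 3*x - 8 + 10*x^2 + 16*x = 4*c^2 - 5*c + 10*x^2 + x*(13 - 13*c) - 9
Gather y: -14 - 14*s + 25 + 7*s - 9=2 - 7*s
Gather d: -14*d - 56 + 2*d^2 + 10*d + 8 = 2*d^2 - 4*d - 48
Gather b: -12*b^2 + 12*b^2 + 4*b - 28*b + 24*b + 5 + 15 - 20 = 0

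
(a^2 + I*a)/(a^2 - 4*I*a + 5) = a/(a - 5*I)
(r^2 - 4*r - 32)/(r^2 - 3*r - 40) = (r + 4)/(r + 5)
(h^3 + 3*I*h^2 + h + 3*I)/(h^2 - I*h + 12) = (h^2 + 1)/(h - 4*I)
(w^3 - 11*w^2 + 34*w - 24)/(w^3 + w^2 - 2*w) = (w^2 - 10*w + 24)/(w*(w + 2))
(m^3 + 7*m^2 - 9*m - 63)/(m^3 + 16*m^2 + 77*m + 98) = (m^2 - 9)/(m^2 + 9*m + 14)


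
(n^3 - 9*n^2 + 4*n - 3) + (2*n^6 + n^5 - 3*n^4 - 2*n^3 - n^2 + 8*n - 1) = 2*n^6 + n^5 - 3*n^4 - n^3 - 10*n^2 + 12*n - 4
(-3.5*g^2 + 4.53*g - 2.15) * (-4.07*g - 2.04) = 14.245*g^3 - 11.2971*g^2 - 0.4907*g + 4.386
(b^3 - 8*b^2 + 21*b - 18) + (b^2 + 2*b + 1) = b^3 - 7*b^2 + 23*b - 17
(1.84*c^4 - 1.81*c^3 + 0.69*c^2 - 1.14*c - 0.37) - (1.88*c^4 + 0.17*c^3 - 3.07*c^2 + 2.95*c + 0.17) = -0.0399999999999998*c^4 - 1.98*c^3 + 3.76*c^2 - 4.09*c - 0.54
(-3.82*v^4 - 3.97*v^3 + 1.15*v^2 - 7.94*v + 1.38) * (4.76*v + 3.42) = -18.1832*v^5 - 31.9616*v^4 - 8.1034*v^3 - 33.8614*v^2 - 20.586*v + 4.7196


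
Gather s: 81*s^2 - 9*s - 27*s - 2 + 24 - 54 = 81*s^2 - 36*s - 32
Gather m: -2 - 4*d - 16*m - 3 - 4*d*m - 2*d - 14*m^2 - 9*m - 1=-6*d - 14*m^2 + m*(-4*d - 25) - 6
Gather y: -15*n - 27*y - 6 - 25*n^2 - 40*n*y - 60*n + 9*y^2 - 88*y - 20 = -25*n^2 - 75*n + 9*y^2 + y*(-40*n - 115) - 26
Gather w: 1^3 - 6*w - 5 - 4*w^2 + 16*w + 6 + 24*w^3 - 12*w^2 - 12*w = 24*w^3 - 16*w^2 - 2*w + 2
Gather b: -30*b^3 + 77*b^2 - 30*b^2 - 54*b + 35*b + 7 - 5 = -30*b^3 + 47*b^2 - 19*b + 2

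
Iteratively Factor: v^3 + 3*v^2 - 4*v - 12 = (v + 3)*(v^2 - 4) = (v + 2)*(v + 3)*(v - 2)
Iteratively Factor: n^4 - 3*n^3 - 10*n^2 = (n + 2)*(n^3 - 5*n^2) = n*(n + 2)*(n^2 - 5*n) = n*(n - 5)*(n + 2)*(n)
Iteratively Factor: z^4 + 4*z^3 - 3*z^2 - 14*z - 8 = (z + 1)*(z^3 + 3*z^2 - 6*z - 8) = (z + 1)^2*(z^2 + 2*z - 8) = (z + 1)^2*(z + 4)*(z - 2)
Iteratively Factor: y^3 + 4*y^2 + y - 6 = (y - 1)*(y^2 + 5*y + 6) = (y - 1)*(y + 3)*(y + 2)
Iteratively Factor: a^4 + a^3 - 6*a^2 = (a + 3)*(a^3 - 2*a^2) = (a - 2)*(a + 3)*(a^2) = a*(a - 2)*(a + 3)*(a)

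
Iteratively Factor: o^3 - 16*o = (o + 4)*(o^2 - 4*o) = (o - 4)*(o + 4)*(o)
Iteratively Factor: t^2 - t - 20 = (t - 5)*(t + 4)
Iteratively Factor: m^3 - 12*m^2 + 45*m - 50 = (m - 5)*(m^2 - 7*m + 10) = (m - 5)*(m - 2)*(m - 5)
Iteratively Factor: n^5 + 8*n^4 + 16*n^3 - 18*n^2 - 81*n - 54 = (n + 3)*(n^4 + 5*n^3 + n^2 - 21*n - 18) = (n + 1)*(n + 3)*(n^3 + 4*n^2 - 3*n - 18) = (n - 2)*(n + 1)*(n + 3)*(n^2 + 6*n + 9) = (n - 2)*(n + 1)*(n + 3)^2*(n + 3)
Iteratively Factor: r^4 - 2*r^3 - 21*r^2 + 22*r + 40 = (r + 4)*(r^3 - 6*r^2 + 3*r + 10) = (r + 1)*(r + 4)*(r^2 - 7*r + 10) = (r - 2)*(r + 1)*(r + 4)*(r - 5)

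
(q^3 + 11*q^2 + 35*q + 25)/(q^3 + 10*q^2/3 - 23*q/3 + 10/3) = 3*(q^2 + 6*q + 5)/(3*q^2 - 5*q + 2)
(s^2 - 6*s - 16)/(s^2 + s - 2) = (s - 8)/(s - 1)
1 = 1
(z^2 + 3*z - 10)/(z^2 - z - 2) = (z + 5)/(z + 1)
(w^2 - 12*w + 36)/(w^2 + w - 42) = (w - 6)/(w + 7)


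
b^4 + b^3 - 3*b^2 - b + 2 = (b - 1)^2*(b + 1)*(b + 2)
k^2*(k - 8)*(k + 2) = k^4 - 6*k^3 - 16*k^2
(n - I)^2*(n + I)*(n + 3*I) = n^4 + 2*I*n^3 + 4*n^2 + 2*I*n + 3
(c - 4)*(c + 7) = c^2 + 3*c - 28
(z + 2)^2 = z^2 + 4*z + 4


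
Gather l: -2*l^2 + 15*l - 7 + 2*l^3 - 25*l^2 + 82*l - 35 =2*l^3 - 27*l^2 + 97*l - 42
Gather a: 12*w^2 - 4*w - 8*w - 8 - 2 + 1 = 12*w^2 - 12*w - 9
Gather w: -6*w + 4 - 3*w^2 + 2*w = -3*w^2 - 4*w + 4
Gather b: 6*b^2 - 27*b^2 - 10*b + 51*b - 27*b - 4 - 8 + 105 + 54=-21*b^2 + 14*b + 147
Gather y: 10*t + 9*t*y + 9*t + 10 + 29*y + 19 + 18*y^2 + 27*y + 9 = 19*t + 18*y^2 + y*(9*t + 56) + 38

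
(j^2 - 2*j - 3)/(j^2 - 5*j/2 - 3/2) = 2*(j + 1)/(2*j + 1)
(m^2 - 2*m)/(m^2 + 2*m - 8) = m/(m + 4)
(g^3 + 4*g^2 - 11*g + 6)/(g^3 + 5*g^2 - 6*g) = (g - 1)/g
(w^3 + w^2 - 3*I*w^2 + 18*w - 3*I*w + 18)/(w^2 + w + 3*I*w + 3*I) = w - 6*I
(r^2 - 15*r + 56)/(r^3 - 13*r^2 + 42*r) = (r - 8)/(r*(r - 6))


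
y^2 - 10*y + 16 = (y - 8)*(y - 2)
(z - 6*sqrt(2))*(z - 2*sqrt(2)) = z^2 - 8*sqrt(2)*z + 24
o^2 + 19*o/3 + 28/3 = (o + 7/3)*(o + 4)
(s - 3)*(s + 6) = s^2 + 3*s - 18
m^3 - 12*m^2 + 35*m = m*(m - 7)*(m - 5)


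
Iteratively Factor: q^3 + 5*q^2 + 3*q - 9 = (q + 3)*(q^2 + 2*q - 3) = (q - 1)*(q + 3)*(q + 3)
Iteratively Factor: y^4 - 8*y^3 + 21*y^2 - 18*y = (y - 3)*(y^3 - 5*y^2 + 6*y) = (y - 3)*(y - 2)*(y^2 - 3*y) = (y - 3)^2*(y - 2)*(y)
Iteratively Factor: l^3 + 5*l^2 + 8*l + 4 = (l + 2)*(l^2 + 3*l + 2) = (l + 2)^2*(l + 1)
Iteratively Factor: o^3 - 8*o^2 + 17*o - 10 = (o - 1)*(o^2 - 7*o + 10) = (o - 5)*(o - 1)*(o - 2)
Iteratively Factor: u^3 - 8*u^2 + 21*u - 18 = (u - 3)*(u^2 - 5*u + 6) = (u - 3)*(u - 2)*(u - 3)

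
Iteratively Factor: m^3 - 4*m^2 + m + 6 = (m + 1)*(m^2 - 5*m + 6) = (m - 3)*(m + 1)*(m - 2)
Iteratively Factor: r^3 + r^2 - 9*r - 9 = (r - 3)*(r^2 + 4*r + 3) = (r - 3)*(r + 1)*(r + 3)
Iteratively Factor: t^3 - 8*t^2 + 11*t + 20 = (t + 1)*(t^2 - 9*t + 20) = (t - 5)*(t + 1)*(t - 4)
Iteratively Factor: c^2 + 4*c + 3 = (c + 1)*(c + 3)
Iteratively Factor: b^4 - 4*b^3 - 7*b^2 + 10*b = (b - 1)*(b^3 - 3*b^2 - 10*b) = b*(b - 1)*(b^2 - 3*b - 10) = b*(b - 1)*(b + 2)*(b - 5)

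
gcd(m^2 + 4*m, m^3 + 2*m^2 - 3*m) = m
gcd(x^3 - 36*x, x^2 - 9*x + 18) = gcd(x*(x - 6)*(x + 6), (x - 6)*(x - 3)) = x - 6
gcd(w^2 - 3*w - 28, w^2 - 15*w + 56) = w - 7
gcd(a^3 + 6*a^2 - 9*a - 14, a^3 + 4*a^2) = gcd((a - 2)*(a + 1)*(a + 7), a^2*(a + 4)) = 1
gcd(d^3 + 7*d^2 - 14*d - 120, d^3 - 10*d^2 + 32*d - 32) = d - 4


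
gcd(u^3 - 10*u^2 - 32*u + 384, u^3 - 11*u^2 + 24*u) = u - 8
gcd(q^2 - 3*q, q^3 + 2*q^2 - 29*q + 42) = q - 3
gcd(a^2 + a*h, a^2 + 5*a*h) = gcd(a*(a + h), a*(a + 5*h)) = a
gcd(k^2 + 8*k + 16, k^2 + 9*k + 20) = k + 4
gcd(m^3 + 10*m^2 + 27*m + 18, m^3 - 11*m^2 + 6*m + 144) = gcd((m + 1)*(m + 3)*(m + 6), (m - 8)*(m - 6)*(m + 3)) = m + 3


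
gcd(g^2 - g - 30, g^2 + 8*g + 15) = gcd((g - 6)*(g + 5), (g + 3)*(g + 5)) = g + 5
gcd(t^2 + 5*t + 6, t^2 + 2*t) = t + 2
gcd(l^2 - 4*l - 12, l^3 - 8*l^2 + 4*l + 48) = l^2 - 4*l - 12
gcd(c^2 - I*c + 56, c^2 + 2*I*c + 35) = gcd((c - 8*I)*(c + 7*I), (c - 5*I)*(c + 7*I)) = c + 7*I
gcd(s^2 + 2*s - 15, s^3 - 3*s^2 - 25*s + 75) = s^2 + 2*s - 15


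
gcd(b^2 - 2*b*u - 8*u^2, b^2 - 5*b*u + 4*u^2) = -b + 4*u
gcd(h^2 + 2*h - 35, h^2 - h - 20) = h - 5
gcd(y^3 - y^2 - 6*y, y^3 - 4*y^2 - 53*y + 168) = y - 3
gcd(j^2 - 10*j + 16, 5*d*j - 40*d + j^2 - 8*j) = j - 8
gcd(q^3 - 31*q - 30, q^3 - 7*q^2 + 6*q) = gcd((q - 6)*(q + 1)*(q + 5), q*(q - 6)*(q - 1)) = q - 6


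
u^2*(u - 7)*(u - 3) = u^4 - 10*u^3 + 21*u^2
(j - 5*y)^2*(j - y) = j^3 - 11*j^2*y + 35*j*y^2 - 25*y^3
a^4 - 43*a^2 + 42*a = a*(a - 6)*(a - 1)*(a + 7)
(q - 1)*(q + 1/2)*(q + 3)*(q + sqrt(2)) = q^4 + sqrt(2)*q^3 + 5*q^3/2 - 2*q^2 + 5*sqrt(2)*q^2/2 - 2*sqrt(2)*q - 3*q/2 - 3*sqrt(2)/2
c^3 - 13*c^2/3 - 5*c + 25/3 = (c - 5)*(c - 1)*(c + 5/3)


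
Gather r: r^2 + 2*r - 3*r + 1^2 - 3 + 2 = r^2 - r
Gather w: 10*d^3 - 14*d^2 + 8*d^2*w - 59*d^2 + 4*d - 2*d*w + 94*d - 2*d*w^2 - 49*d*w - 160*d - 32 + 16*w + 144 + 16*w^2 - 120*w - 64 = 10*d^3 - 73*d^2 - 62*d + w^2*(16 - 2*d) + w*(8*d^2 - 51*d - 104) + 48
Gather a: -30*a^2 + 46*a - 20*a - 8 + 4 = -30*a^2 + 26*a - 4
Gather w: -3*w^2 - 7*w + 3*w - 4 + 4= -3*w^2 - 4*w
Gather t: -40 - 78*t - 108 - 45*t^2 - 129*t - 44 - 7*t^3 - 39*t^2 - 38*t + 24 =-7*t^3 - 84*t^2 - 245*t - 168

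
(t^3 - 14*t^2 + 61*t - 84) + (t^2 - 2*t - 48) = t^3 - 13*t^2 + 59*t - 132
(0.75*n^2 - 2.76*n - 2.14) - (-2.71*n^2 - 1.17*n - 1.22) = 3.46*n^2 - 1.59*n - 0.92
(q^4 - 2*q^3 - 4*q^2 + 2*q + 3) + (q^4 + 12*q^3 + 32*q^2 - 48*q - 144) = 2*q^4 + 10*q^3 + 28*q^2 - 46*q - 141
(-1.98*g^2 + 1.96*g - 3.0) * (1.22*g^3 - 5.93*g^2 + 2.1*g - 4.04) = -2.4156*g^5 + 14.1326*g^4 - 19.4408*g^3 + 29.9052*g^2 - 14.2184*g + 12.12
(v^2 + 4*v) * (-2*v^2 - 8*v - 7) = -2*v^4 - 16*v^3 - 39*v^2 - 28*v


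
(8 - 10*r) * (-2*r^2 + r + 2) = 20*r^3 - 26*r^2 - 12*r + 16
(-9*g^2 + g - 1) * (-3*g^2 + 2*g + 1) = 27*g^4 - 21*g^3 - 4*g^2 - g - 1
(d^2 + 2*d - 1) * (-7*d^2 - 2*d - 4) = -7*d^4 - 16*d^3 - d^2 - 6*d + 4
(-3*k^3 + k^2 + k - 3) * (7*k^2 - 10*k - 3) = -21*k^5 + 37*k^4 + 6*k^3 - 34*k^2 + 27*k + 9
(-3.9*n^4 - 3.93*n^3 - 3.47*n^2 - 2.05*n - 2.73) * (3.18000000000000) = -12.402*n^4 - 12.4974*n^3 - 11.0346*n^2 - 6.519*n - 8.6814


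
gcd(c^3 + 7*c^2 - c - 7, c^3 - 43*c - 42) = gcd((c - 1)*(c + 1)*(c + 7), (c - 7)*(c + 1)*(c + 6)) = c + 1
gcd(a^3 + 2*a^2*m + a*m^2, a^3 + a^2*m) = a^2 + a*m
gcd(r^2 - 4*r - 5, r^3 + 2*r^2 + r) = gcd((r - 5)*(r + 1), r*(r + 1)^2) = r + 1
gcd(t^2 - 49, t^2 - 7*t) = t - 7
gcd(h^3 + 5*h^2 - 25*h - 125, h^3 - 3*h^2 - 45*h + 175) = h - 5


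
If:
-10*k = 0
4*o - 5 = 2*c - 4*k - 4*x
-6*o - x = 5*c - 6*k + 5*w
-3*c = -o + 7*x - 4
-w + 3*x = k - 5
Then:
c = -625/78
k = 0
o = -71/12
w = 753/52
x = 493/156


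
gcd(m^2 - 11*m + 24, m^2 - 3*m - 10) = 1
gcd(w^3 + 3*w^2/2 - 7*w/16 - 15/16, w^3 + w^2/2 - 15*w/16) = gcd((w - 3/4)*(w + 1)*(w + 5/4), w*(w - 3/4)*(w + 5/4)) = w^2 + w/2 - 15/16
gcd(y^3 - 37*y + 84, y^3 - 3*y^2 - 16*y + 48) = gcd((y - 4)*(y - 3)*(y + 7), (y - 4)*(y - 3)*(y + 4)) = y^2 - 7*y + 12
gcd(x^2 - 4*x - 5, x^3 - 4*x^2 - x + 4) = x + 1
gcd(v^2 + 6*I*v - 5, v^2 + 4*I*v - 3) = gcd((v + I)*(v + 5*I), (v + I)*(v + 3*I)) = v + I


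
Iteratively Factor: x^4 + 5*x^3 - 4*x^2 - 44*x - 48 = (x + 4)*(x^3 + x^2 - 8*x - 12) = (x + 2)*(x + 4)*(x^2 - x - 6) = (x - 3)*(x + 2)*(x + 4)*(x + 2)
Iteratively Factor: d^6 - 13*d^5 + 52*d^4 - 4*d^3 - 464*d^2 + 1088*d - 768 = (d - 4)*(d^5 - 9*d^4 + 16*d^3 + 60*d^2 - 224*d + 192) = (d - 4)*(d + 3)*(d^4 - 12*d^3 + 52*d^2 - 96*d + 64) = (d - 4)^2*(d + 3)*(d^3 - 8*d^2 + 20*d - 16) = (d - 4)^3*(d + 3)*(d^2 - 4*d + 4) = (d - 4)^3*(d - 2)*(d + 3)*(d - 2)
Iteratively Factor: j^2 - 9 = (j - 3)*(j + 3)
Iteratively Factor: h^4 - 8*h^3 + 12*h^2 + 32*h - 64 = (h - 2)*(h^3 - 6*h^2 + 32) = (h - 2)*(h + 2)*(h^2 - 8*h + 16) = (h - 4)*(h - 2)*(h + 2)*(h - 4)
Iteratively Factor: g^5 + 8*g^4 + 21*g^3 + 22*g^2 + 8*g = (g + 4)*(g^4 + 4*g^3 + 5*g^2 + 2*g) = (g + 1)*(g + 4)*(g^3 + 3*g^2 + 2*g) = (g + 1)^2*(g + 4)*(g^2 + 2*g) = g*(g + 1)^2*(g + 4)*(g + 2)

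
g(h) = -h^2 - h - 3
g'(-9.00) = 17.00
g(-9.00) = -75.00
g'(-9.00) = 17.00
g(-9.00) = -75.00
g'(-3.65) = 6.30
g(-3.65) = -12.67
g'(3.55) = -8.10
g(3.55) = -19.15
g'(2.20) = -5.40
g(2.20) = -10.04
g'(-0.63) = 0.26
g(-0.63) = -2.77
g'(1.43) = -3.86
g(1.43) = -6.47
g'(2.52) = -6.04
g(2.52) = -11.87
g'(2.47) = -5.94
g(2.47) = -11.57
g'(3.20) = -7.40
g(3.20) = -16.44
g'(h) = -2*h - 1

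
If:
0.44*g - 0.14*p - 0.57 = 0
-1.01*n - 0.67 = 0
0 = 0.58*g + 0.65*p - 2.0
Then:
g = 1.77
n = -0.66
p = 1.50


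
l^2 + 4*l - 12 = (l - 2)*(l + 6)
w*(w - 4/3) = w^2 - 4*w/3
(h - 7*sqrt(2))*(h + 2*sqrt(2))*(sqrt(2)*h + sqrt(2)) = sqrt(2)*h^3 - 10*h^2 + sqrt(2)*h^2 - 28*sqrt(2)*h - 10*h - 28*sqrt(2)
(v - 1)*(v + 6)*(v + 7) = v^3 + 12*v^2 + 29*v - 42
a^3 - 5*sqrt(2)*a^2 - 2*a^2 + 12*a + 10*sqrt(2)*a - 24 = (a - 2)*(a - 3*sqrt(2))*(a - 2*sqrt(2))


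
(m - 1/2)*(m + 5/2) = m^2 + 2*m - 5/4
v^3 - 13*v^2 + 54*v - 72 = (v - 6)*(v - 4)*(v - 3)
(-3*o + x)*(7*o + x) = -21*o^2 + 4*o*x + x^2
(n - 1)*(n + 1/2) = n^2 - n/2 - 1/2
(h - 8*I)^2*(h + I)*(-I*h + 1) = -I*h^4 - 14*h^3 + 33*I*h^2 - 112*h - 64*I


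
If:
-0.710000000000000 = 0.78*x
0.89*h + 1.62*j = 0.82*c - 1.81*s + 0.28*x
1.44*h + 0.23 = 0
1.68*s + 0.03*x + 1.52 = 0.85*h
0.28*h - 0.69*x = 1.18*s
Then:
No Solution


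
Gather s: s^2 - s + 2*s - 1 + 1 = s^2 + s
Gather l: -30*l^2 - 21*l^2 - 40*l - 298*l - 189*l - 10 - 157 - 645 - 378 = -51*l^2 - 527*l - 1190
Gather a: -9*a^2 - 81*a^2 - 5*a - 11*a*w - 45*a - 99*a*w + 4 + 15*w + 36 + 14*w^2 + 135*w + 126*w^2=-90*a^2 + a*(-110*w - 50) + 140*w^2 + 150*w + 40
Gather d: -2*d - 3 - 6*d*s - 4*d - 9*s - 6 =d*(-6*s - 6) - 9*s - 9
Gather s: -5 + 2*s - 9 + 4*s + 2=6*s - 12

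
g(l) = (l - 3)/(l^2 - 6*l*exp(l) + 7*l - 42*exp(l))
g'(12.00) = 0.00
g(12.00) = 0.00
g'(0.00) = -0.09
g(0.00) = 0.07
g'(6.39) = 0.00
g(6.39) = -0.00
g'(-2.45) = -0.10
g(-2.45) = 0.40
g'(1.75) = -0.01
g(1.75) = 0.00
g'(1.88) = -0.01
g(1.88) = 0.00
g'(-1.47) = -0.15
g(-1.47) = 0.28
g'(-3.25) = -0.10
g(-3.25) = 0.48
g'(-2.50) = -0.10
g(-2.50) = 0.41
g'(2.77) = -0.00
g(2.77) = 0.00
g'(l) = (l - 3)*(6*l*exp(l) - 2*l + 48*exp(l) - 7)/(l^2 - 6*l*exp(l) + 7*l - 42*exp(l))^2 + 1/(l^2 - 6*l*exp(l) + 7*l - 42*exp(l)) = (l^2 - 6*l*exp(l) + 7*l + (l - 3)*(6*l*exp(l) - 2*l + 48*exp(l) - 7) - 42*exp(l))/(l^2 - 6*l*exp(l) + 7*l - 42*exp(l))^2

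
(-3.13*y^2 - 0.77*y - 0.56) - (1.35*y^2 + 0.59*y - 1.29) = -4.48*y^2 - 1.36*y + 0.73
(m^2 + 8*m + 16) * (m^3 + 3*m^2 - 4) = m^5 + 11*m^4 + 40*m^3 + 44*m^2 - 32*m - 64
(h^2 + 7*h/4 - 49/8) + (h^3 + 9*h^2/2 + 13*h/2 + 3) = h^3 + 11*h^2/2 + 33*h/4 - 25/8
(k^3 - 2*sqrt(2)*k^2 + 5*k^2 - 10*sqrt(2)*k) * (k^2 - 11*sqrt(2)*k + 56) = k^5 - 13*sqrt(2)*k^4 + 5*k^4 - 65*sqrt(2)*k^3 + 100*k^3 - 112*sqrt(2)*k^2 + 500*k^2 - 560*sqrt(2)*k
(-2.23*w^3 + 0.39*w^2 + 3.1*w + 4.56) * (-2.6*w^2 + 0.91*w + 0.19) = 5.798*w^5 - 3.0433*w^4 - 8.1288*w^3 - 8.9609*w^2 + 4.7386*w + 0.8664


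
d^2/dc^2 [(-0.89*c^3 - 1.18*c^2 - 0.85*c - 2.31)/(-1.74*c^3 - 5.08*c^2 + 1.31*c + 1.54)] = (-8.58863999999994*c^6 + 27.6127560000002*c^5 + 173.761272*c^4 + 451.394966*c^3 + 419.577312*c^2 - 2.53360800000002*c + 46.238962)/(5.268024*c^9 + 46.140624*c^8 + 122.81094*c^7 + 47.632888*c^6 - 174.135318*c^5 - 72.010548*c^4 + 71.622013*c^3 + 28.214802*c^2 - 9.320388*c - 3.652264)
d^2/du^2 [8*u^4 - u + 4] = 96*u^2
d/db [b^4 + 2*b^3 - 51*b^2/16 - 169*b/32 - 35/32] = 4*b^3 + 6*b^2 - 51*b/8 - 169/32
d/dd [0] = 0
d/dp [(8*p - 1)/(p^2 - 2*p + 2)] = 2*(-4*p^2 + p + 7)/(p^4 - 4*p^3 + 8*p^2 - 8*p + 4)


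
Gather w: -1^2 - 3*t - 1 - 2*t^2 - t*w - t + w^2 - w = -2*t^2 - 4*t + w^2 + w*(-t - 1) - 2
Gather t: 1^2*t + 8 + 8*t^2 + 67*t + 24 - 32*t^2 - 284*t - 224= -24*t^2 - 216*t - 192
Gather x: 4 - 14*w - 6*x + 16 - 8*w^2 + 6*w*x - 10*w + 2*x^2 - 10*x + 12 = -8*w^2 - 24*w + 2*x^2 + x*(6*w - 16) + 32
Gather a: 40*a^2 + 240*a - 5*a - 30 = 40*a^2 + 235*a - 30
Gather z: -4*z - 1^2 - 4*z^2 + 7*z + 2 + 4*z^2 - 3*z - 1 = 0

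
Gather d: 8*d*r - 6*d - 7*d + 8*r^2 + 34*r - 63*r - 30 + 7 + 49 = d*(8*r - 13) + 8*r^2 - 29*r + 26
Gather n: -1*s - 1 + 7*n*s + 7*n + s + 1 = n*(7*s + 7)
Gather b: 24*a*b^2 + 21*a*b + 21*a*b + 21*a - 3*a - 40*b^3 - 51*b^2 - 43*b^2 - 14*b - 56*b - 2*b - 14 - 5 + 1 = 18*a - 40*b^3 + b^2*(24*a - 94) + b*(42*a - 72) - 18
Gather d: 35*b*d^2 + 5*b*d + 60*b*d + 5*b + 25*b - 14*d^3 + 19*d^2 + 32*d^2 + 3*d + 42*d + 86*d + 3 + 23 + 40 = 30*b - 14*d^3 + d^2*(35*b + 51) + d*(65*b + 131) + 66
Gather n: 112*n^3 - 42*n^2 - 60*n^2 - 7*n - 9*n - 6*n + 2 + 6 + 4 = 112*n^3 - 102*n^2 - 22*n + 12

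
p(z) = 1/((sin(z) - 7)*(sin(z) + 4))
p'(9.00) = 0.00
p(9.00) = -0.03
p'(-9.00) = 0.00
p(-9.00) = -0.04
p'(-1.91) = -0.00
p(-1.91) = -0.04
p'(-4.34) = -0.00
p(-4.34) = -0.03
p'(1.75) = -0.00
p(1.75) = -0.03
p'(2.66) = -0.00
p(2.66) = -0.03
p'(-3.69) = -0.00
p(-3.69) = -0.03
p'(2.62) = -0.00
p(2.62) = -0.03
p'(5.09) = 0.00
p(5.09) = -0.04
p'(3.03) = -0.00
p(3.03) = -0.04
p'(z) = -cos(z)/((sin(z) - 7)*(sin(z) + 4)^2) - cos(z)/((sin(z) - 7)^2*(sin(z) + 4)) = (3 - 2*sin(z))*cos(z)/((sin(z) - 7)^2*(sin(z) + 4)^2)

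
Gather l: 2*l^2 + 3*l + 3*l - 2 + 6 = 2*l^2 + 6*l + 4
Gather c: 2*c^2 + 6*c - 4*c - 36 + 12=2*c^2 + 2*c - 24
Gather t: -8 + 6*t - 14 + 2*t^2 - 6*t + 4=2*t^2 - 18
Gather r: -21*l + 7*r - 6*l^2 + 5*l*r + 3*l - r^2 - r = -6*l^2 - 18*l - r^2 + r*(5*l + 6)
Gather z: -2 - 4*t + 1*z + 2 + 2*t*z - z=2*t*z - 4*t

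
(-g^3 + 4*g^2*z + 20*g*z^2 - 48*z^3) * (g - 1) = -g^4 + 4*g^3*z + g^3 + 20*g^2*z^2 - 4*g^2*z - 48*g*z^3 - 20*g*z^2 + 48*z^3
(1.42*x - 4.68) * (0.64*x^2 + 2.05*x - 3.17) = 0.9088*x^3 - 0.0842000000000005*x^2 - 14.0954*x + 14.8356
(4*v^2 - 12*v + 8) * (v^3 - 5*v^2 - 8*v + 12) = 4*v^5 - 32*v^4 + 36*v^3 + 104*v^2 - 208*v + 96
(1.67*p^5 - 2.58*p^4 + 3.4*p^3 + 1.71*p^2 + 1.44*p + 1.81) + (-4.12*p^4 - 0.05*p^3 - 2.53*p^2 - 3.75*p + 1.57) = 1.67*p^5 - 6.7*p^4 + 3.35*p^3 - 0.82*p^2 - 2.31*p + 3.38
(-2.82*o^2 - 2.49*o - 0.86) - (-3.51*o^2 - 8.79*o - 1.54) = 0.69*o^2 + 6.3*o + 0.68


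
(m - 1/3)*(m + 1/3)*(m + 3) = m^3 + 3*m^2 - m/9 - 1/3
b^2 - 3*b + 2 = (b - 2)*(b - 1)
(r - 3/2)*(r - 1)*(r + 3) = r^3 + r^2/2 - 6*r + 9/2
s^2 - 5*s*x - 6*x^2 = (s - 6*x)*(s + x)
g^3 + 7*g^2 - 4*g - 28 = (g - 2)*(g + 2)*(g + 7)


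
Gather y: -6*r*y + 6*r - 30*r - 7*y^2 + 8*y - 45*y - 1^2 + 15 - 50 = -24*r - 7*y^2 + y*(-6*r - 37) - 36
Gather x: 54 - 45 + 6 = 15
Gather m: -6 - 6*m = -6*m - 6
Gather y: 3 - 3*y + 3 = 6 - 3*y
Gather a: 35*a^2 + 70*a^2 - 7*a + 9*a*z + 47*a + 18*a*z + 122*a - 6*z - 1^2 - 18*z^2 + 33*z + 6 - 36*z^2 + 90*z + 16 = 105*a^2 + a*(27*z + 162) - 54*z^2 + 117*z + 21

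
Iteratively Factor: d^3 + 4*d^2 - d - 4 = (d - 1)*(d^2 + 5*d + 4) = (d - 1)*(d + 4)*(d + 1)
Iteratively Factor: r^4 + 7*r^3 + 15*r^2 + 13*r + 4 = (r + 1)*(r^3 + 6*r^2 + 9*r + 4) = (r + 1)^2*(r^2 + 5*r + 4) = (r + 1)^3*(r + 4)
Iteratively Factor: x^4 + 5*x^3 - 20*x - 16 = (x + 1)*(x^3 + 4*x^2 - 4*x - 16) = (x + 1)*(x + 2)*(x^2 + 2*x - 8) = (x - 2)*(x + 1)*(x + 2)*(x + 4)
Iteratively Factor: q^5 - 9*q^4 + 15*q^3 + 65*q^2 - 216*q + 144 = (q - 4)*(q^4 - 5*q^3 - 5*q^2 + 45*q - 36) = (q - 4)*(q - 1)*(q^3 - 4*q^2 - 9*q + 36) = (q - 4)*(q - 3)*(q - 1)*(q^2 - q - 12) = (q - 4)^2*(q - 3)*(q - 1)*(q + 3)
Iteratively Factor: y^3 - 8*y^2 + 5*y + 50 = (y - 5)*(y^2 - 3*y - 10) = (y - 5)*(y + 2)*(y - 5)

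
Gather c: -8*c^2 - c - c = -8*c^2 - 2*c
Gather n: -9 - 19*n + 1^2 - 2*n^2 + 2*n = -2*n^2 - 17*n - 8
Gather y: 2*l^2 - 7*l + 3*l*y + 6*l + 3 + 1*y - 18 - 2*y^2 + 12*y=2*l^2 - l - 2*y^2 + y*(3*l + 13) - 15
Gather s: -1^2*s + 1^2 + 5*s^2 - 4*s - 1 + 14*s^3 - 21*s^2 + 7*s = 14*s^3 - 16*s^2 + 2*s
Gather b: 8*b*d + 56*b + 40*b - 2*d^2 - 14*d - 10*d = b*(8*d + 96) - 2*d^2 - 24*d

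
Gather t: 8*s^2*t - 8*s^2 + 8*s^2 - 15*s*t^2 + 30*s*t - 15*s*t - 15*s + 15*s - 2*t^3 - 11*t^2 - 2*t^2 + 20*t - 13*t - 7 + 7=-2*t^3 + t^2*(-15*s - 13) + t*(8*s^2 + 15*s + 7)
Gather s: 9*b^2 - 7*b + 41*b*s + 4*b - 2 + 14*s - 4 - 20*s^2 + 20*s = 9*b^2 - 3*b - 20*s^2 + s*(41*b + 34) - 6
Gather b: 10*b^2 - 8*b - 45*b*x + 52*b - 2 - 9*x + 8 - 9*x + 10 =10*b^2 + b*(44 - 45*x) - 18*x + 16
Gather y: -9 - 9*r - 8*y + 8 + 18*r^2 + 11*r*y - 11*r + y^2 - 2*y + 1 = 18*r^2 - 20*r + y^2 + y*(11*r - 10)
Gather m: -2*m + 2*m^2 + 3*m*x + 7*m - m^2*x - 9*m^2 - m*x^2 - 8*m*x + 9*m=m^2*(-x - 7) + m*(-x^2 - 5*x + 14)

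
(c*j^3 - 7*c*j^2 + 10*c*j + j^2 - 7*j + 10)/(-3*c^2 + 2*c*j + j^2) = (c*j^3 - 7*c*j^2 + 10*c*j + j^2 - 7*j + 10)/(-3*c^2 + 2*c*j + j^2)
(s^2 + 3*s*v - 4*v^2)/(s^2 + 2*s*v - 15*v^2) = (s^2 + 3*s*v - 4*v^2)/(s^2 + 2*s*v - 15*v^2)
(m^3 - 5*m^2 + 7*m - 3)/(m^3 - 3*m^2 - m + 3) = (m - 1)/(m + 1)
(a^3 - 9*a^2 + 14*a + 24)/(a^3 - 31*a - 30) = (a - 4)/(a + 5)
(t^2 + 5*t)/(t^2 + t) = (t + 5)/(t + 1)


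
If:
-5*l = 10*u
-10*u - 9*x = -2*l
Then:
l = 9*x/7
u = -9*x/14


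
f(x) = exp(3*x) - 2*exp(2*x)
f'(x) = 3*exp(3*x) - 4*exp(2*x)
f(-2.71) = -0.01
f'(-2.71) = -0.02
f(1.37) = 29.97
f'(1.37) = 120.89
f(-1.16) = -0.17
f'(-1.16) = -0.30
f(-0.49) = -0.52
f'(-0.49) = -0.81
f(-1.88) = -0.04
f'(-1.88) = -0.08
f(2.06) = 359.87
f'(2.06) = 1202.74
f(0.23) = -1.17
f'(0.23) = -0.36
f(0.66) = -0.24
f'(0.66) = 6.75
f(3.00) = 7296.23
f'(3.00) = 22695.54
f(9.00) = 531916920663.52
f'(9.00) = 1595882081928.85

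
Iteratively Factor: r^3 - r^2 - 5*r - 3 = (r + 1)*(r^2 - 2*r - 3) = (r + 1)^2*(r - 3)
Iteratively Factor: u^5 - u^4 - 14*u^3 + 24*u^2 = (u + 4)*(u^4 - 5*u^3 + 6*u^2) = u*(u + 4)*(u^3 - 5*u^2 + 6*u) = u^2*(u + 4)*(u^2 - 5*u + 6) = u^2*(u - 2)*(u + 4)*(u - 3)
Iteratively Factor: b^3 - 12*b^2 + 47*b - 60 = (b - 4)*(b^2 - 8*b + 15) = (b - 5)*(b - 4)*(b - 3)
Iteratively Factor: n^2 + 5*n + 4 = (n + 4)*(n + 1)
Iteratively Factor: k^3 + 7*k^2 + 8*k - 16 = (k + 4)*(k^2 + 3*k - 4) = (k - 1)*(k + 4)*(k + 4)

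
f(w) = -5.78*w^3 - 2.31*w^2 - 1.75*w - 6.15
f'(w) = -17.34*w^2 - 4.62*w - 1.75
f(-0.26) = -5.75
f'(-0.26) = -1.72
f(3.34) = -253.13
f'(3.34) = -210.62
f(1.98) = -63.54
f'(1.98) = -78.88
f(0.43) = -7.79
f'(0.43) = -6.94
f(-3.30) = 182.18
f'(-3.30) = -175.34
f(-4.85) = 607.41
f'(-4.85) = -387.22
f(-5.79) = 1048.47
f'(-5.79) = -556.31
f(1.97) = -62.75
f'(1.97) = -78.15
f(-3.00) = 134.37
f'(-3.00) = -143.95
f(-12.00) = 9670.05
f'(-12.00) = -2443.27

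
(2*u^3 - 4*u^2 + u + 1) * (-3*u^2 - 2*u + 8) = -6*u^5 + 8*u^4 + 21*u^3 - 37*u^2 + 6*u + 8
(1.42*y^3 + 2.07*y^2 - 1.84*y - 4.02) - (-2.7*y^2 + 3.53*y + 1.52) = 1.42*y^3 + 4.77*y^2 - 5.37*y - 5.54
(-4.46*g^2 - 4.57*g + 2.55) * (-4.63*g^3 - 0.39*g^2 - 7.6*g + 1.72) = 20.6498*g^5 + 22.8985*g^4 + 23.8718*g^3 + 26.0663*g^2 - 27.2404*g + 4.386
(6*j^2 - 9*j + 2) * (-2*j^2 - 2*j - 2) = -12*j^4 + 6*j^3 + 2*j^2 + 14*j - 4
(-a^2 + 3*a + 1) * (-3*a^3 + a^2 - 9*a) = 3*a^5 - 10*a^4 + 9*a^3 - 26*a^2 - 9*a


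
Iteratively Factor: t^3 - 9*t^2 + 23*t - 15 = (t - 3)*(t^2 - 6*t + 5) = (t - 5)*(t - 3)*(t - 1)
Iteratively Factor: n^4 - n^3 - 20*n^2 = (n + 4)*(n^3 - 5*n^2) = (n - 5)*(n + 4)*(n^2) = n*(n - 5)*(n + 4)*(n)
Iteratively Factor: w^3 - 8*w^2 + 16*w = (w - 4)*(w^2 - 4*w) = w*(w - 4)*(w - 4)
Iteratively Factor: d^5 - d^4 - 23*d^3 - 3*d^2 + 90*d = (d - 5)*(d^4 + 4*d^3 - 3*d^2 - 18*d) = d*(d - 5)*(d^3 + 4*d^2 - 3*d - 18) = d*(d - 5)*(d + 3)*(d^2 + d - 6) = d*(d - 5)*(d - 2)*(d + 3)*(d + 3)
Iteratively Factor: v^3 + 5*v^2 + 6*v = (v)*(v^2 + 5*v + 6) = v*(v + 3)*(v + 2)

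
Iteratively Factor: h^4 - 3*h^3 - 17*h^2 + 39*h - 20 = (h + 4)*(h^3 - 7*h^2 + 11*h - 5) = (h - 1)*(h + 4)*(h^2 - 6*h + 5) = (h - 5)*(h - 1)*(h + 4)*(h - 1)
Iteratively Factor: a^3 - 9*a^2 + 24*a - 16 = (a - 1)*(a^2 - 8*a + 16) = (a - 4)*(a - 1)*(a - 4)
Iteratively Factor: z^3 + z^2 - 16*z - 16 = (z + 1)*(z^2 - 16) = (z - 4)*(z + 1)*(z + 4)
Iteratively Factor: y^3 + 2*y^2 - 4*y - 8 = (y - 2)*(y^2 + 4*y + 4) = (y - 2)*(y + 2)*(y + 2)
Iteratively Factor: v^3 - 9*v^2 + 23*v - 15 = (v - 3)*(v^2 - 6*v + 5) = (v - 5)*(v - 3)*(v - 1)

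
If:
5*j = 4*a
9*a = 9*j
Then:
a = 0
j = 0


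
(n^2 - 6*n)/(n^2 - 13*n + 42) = n/(n - 7)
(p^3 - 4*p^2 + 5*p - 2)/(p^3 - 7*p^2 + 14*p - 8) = (p - 1)/(p - 4)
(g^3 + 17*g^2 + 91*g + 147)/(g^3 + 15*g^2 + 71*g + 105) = (g + 7)/(g + 5)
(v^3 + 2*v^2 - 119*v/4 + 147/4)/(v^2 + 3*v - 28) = (v^2 - 5*v + 21/4)/(v - 4)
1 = 1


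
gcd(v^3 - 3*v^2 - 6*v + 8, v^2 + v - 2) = v^2 + v - 2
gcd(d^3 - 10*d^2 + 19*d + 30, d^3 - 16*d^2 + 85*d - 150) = d^2 - 11*d + 30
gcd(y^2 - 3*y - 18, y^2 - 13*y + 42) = y - 6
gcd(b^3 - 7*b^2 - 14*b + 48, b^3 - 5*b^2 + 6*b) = b - 2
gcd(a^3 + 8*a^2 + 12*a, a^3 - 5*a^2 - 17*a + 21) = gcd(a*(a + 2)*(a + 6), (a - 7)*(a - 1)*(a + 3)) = 1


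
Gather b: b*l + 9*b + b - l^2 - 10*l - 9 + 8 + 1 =b*(l + 10) - l^2 - 10*l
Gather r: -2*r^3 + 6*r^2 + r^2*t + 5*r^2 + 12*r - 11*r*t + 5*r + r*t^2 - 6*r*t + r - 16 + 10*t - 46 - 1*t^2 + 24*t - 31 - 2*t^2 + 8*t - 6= -2*r^3 + r^2*(t + 11) + r*(t^2 - 17*t + 18) - 3*t^2 + 42*t - 99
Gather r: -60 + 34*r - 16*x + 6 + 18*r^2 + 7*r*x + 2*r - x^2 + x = 18*r^2 + r*(7*x + 36) - x^2 - 15*x - 54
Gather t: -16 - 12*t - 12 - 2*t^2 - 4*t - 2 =-2*t^2 - 16*t - 30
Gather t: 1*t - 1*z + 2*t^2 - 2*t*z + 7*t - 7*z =2*t^2 + t*(8 - 2*z) - 8*z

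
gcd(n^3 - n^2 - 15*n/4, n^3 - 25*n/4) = n^2 - 5*n/2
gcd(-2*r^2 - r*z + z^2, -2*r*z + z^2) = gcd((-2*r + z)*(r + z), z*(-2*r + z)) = -2*r + z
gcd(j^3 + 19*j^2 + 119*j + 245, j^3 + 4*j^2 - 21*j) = j + 7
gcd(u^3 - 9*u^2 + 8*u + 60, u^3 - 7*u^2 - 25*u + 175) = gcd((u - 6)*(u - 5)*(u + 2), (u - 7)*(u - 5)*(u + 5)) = u - 5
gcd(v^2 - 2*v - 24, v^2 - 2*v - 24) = v^2 - 2*v - 24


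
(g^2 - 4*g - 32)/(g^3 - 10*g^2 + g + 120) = (g + 4)/(g^2 - 2*g - 15)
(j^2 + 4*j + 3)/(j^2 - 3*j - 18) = (j + 1)/(j - 6)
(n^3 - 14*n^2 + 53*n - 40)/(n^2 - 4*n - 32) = (n^2 - 6*n + 5)/(n + 4)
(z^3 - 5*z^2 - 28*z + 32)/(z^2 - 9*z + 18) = (z^3 - 5*z^2 - 28*z + 32)/(z^2 - 9*z + 18)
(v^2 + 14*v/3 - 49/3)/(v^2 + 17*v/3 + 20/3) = (3*v^2 + 14*v - 49)/(3*v^2 + 17*v + 20)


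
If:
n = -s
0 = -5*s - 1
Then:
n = 1/5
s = -1/5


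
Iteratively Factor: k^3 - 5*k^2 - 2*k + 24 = (k - 4)*(k^2 - k - 6) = (k - 4)*(k + 2)*(k - 3)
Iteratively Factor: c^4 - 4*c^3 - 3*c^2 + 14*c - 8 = (c - 1)*(c^3 - 3*c^2 - 6*c + 8) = (c - 1)*(c + 2)*(c^2 - 5*c + 4) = (c - 4)*(c - 1)*(c + 2)*(c - 1)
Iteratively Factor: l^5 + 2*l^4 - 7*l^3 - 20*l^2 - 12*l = (l + 1)*(l^4 + l^3 - 8*l^2 - 12*l) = (l + 1)*(l + 2)*(l^3 - l^2 - 6*l) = l*(l + 1)*(l + 2)*(l^2 - l - 6) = l*(l - 3)*(l + 1)*(l + 2)*(l + 2)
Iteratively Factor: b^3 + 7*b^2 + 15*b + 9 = (b + 3)*(b^2 + 4*b + 3) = (b + 3)^2*(b + 1)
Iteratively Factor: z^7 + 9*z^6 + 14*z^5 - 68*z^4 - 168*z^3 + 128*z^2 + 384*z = (z + 2)*(z^6 + 7*z^5 - 68*z^3 - 32*z^2 + 192*z) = (z - 2)*(z + 2)*(z^5 + 9*z^4 + 18*z^3 - 32*z^2 - 96*z) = (z - 2)^2*(z + 2)*(z^4 + 11*z^3 + 40*z^2 + 48*z) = z*(z - 2)^2*(z + 2)*(z^3 + 11*z^2 + 40*z + 48) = z*(z - 2)^2*(z + 2)*(z + 4)*(z^2 + 7*z + 12) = z*(z - 2)^2*(z + 2)*(z + 3)*(z + 4)*(z + 4)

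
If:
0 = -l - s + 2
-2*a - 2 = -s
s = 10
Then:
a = 4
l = -8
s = 10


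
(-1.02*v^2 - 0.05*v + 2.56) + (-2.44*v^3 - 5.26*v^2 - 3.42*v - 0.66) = -2.44*v^3 - 6.28*v^2 - 3.47*v + 1.9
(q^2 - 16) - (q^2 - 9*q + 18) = 9*q - 34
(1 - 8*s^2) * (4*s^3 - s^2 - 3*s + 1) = -32*s^5 + 8*s^4 + 28*s^3 - 9*s^2 - 3*s + 1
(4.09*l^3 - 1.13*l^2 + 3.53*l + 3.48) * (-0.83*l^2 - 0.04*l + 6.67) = -3.3947*l^5 + 0.7743*l^4 + 24.3956*l^3 - 10.5667*l^2 + 23.4059*l + 23.2116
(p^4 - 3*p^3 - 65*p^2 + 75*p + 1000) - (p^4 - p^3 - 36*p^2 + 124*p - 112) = -2*p^3 - 29*p^2 - 49*p + 1112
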